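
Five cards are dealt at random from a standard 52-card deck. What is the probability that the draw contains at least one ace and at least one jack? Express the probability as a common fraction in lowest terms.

6509/64974

There are C(52,5) = 2598960 possible draws.
By inclusion-exclusion on the complements, draws missing all aces or all jacks: C(48,5) + C(48,5) − C(44,5) = 1712304 + 1712304 − 1086008 = 2338600.
So draws with at least one of each: 2598960 − 2338600 = 260360, probability 260360/2598960 = 6509/64974.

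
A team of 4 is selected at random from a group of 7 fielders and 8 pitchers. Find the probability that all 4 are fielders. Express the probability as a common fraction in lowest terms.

1/39

There are C(15,4) = 1365 possible selections.
Selections with all fielders: C(7,4) = 35.
Probability = 35/1365 = 1/39.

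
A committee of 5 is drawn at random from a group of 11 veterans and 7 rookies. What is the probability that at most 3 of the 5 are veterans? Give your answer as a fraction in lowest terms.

There are C(18,5) = 8568 ways to choose the 5.
Count the complement (more than 3 veterans): C(11,4)·C(7,1) + C(11,5)·C(7,0) = 2310 + 462 = 2772.
Probability = 1 − 2772/8568 = 5796/8568 = 23/34.

23/34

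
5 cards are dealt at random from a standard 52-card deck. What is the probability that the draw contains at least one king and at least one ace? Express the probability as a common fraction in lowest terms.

There are C(52,5) = 2598960 possible draws.
By inclusion-exclusion on the complements, draws missing all kings or all aces: C(48,5) + C(48,5) − C(44,5) = 1712304 + 1712304 − 1086008 = 2338600.
So draws with at least one of each: 2598960 − 2338600 = 260360, probability 260360/2598960 = 6509/64974.

6509/64974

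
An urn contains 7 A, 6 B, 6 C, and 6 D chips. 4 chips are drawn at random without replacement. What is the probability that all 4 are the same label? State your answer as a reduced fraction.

There are C(25,4) = 12650 ways to draw 4 chips.
All same label: C(7,4) + C(6,4) + C(6,4) + C(6,4) = 35 + 15 + 15 + 15 = 80.
Probability = 80/12650 = 8/1265.

8/1265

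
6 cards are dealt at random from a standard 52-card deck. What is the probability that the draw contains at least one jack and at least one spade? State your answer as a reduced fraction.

6772177/20358520

There are C(52,6) = 20358520 possible draws.
By inclusion-exclusion on the complements, draws missing all jacks or all spades: C(48,6) + C(39,6) − C(36,6) = 12271512 + 3262623 − 1947792 = 13586343.
So draws with at least one of each: 20358520 − 13586343 = 6772177, probability 6772177/20358520.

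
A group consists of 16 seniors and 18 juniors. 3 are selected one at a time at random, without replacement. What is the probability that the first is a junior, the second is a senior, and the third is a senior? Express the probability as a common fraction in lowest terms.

Multiply the conditional probabilities at each draw: 18/34 · 16/33 · 15/32 = 4320/35904 = 45/374.

45/374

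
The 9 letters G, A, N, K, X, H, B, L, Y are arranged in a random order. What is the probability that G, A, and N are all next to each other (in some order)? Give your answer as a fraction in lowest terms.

There are 9! = 362880 arrangements.
Treat the three as one block: 7! placements × 3! orders within the block = 5040·6 = 30240.
Probability = 30240/362880 = 1/12.

1/12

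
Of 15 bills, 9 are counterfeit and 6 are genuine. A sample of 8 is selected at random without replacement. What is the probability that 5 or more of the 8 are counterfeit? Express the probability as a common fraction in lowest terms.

89/143

There are C(15,8) = 6435 ways to choose the 8.
Favorable selections (5 or more counterfeit): C(9,5)·C(6,3) + C(9,6)·C(6,2) + C(9,7)·C(6,1) + C(9,8)·C(6,0) = 2520 + 1260 + 216 + 9 = 4005.
Probability = 4005/6435 = 89/143.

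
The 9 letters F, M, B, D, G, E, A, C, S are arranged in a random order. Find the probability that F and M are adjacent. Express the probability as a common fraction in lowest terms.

2/9

There are 9! = 362880 arrangements.
Treat F and M as a block: 8! arrangements of the blocks × 2 orders within the block = 2·40320 = 80640.
Probability = 80640/362880 = 2/9.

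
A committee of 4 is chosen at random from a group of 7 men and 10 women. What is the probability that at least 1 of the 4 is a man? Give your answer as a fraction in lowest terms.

31/34

Total selections: C(17,4) = 2380.
Favorable selections (at least 1 man): C(7,1)·C(10,3) + C(7,2)·C(10,2) + C(7,3)·C(10,1) + C(7,4)·C(10,0) = 840 + 945 + 350 + 35 = 2170.
Probability = 2170/2380 = 31/34.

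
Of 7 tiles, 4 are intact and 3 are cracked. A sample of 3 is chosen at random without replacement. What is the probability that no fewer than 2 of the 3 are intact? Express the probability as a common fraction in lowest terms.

22/35

There are C(7,3) = 35 ways to choose the 3.
Favorable selections (no fewer than 2 intact): C(4,2)·C(3,1) + C(4,3)·C(3,0) = 18 + 4 = 22.
Probability = 22/35.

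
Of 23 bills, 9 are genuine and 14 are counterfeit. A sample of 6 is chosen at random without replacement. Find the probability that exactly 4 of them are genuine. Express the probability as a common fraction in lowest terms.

The sample space is all 6-subsets of the 23: C(23,6) = 100947.
Selections with exactly 4 genuine: choose 4 of the 9 genuine and 2 of the 14 counterfeit, C(9,4)·C(14,2) = 126·91 = 11466.
Probability = 11466/100947 = 546/4807.

546/4807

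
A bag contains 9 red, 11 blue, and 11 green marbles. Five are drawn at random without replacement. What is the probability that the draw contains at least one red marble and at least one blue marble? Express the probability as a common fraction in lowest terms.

There are C(31,5) = 169911 possible draws.
By inclusion-exclusion on the complements, draws missing all red or all blue: C(22,5) + C(20,5) − C(11,5) = 26334 + 15504 − 462 = 41376.
So draws with at least one of each: 169911 − 41376 = 128535, probability 128535/169911 = 42845/56637.

42845/56637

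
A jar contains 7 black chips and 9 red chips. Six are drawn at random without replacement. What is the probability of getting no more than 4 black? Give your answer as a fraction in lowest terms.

There are C(16,6) = 8008 ways to choose the 6.
Count the complement (more than 4 black): C(7,5)·C(9,1) + C(7,6)·C(9,0) = 189 + 7 = 196.
Probability = 1 − 196/8008 = 7812/8008 = 279/286.

279/286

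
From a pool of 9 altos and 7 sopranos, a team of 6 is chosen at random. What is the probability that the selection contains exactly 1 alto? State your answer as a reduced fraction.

27/1144

The sample space is all 6-subsets of the 16: C(16,6) = 8008.
Selections with exactly 1 alto: choose 1 of the 9 altos and 5 of the 7 sopranos, C(9,1)·C(7,5) = 9·21 = 189.
Probability = 189/8008 = 27/1144.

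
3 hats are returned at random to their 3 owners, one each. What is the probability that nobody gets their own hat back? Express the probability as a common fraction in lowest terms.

1/3

There are 3! = 6 assignments.
By inclusion-exclusion, assignments with no fixed points: C(3,0)·3! − C(3,1)·2! + C(3,2)·1! − C(3,3)·0! = 2.
Probability = 2/6 = 1/3.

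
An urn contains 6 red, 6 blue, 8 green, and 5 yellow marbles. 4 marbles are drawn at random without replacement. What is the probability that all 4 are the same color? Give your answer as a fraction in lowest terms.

21/2530

There are C(25,4) = 12650 ways to draw 4 marbles.
All same color: C(6,4) + C(6,4) + C(8,4) + C(5,4) = 15 + 15 + 70 + 5 = 105.
Probability = 105/12650 = 21/2530.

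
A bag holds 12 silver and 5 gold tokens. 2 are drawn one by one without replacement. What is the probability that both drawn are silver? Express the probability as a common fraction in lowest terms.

33/68

Multiply the conditional probabilities at each draw: 12/17 · 11/16 = 132/272 = 33/68.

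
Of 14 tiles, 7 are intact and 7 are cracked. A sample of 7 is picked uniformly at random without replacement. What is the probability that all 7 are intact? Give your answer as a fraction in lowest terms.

There are C(14,7) = 3432 possible selections.
Selections with all intact: C(7,7) = 1.
Probability = 1/3432.

1/3432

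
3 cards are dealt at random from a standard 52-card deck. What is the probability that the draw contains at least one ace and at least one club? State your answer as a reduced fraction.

There are C(52,3) = 22100 possible draws.
By inclusion-exclusion on the complements, draws missing all aces or all clubs: C(48,3) + C(39,3) − C(36,3) = 17296 + 9139 − 7140 = 19295.
So draws with at least one of each: 22100 − 19295 = 2805, probability 2805/22100 = 33/260.

33/260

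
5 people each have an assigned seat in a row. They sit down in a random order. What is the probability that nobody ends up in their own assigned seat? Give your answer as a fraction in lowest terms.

11/30

There are 5! = 120 seatings.
By inclusion-exclusion, seatings with no fixed points: C(5,0)·5! − C(5,1)·4! + C(5,2)·3! − C(5,3)·2! + C(5,4)·1! − C(5,5)·0! = 44.
Probability = 44/120 = 11/30.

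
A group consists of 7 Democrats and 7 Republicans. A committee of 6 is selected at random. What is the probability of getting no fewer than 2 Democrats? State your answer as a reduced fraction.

There are C(14,6) = 3003 ways to choose the 6.
Favorable selections (no fewer than 2 Democrats): C(7,2)·C(7,4) + C(7,3)·C(7,3) + C(7,4)·C(7,2) + C(7,5)·C(7,1) + C(7,6)·C(7,0) = 735 + 1225 + 735 + 147 + 7 = 2849.
Probability = 2849/3003 = 37/39.

37/39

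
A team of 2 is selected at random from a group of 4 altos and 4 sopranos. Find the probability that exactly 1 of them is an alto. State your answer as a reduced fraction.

The sample space is all 2-subsets of the 8: C(8,2) = 28.
Selections with exactly 1 alto: choose 1 of the 4 altos and 1 of the 4 sopranos, C(4,1)·C(4,1) = 4·4 = 16.
Probability = 16/28 = 4/7.

4/7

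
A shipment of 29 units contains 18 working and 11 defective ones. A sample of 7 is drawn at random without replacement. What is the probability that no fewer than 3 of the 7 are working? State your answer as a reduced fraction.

123454/130065

Total selections: C(29,7) = 1560780.
Count the complement (fewer than 3 working): C(18,0)·C(11,7) + C(18,1)·C(11,6) + C(18,2)·C(11,5) = 330 + 8316 + 70686 = 79332.
Probability = 1 − 79332/1560780 = 1481448/1560780 = 123454/130065.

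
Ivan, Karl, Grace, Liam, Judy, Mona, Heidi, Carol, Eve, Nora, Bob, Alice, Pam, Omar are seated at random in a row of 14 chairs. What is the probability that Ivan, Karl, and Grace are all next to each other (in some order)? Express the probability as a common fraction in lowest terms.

There are 14! = 87178291200 arrangements.
Treat the three as one block: 12! placements × 3! orders within the block = 479001600·6 = 2874009600.
Probability = 2874009600/87178291200 = 3/91.

3/91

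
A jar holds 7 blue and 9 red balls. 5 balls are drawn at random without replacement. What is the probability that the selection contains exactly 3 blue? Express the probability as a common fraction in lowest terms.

Total number of selections: C(16,5) = 4368.
Selections with exactly 3 blue: choose 3 of the 7 blue and 2 of the 9 red, C(7,3)·C(9,2) = 35·36 = 1260.
Probability = 1260/4368 = 15/52.

15/52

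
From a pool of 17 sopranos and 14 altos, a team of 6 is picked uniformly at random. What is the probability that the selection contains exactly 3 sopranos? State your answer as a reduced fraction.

2720/8091

The sample space is all 6-subsets of the 31: C(31,6) = 736281.
Selections with exactly 3 sopranos: choose 3 of the 17 sopranos and 3 of the 14 altos, C(17,3)·C(14,3) = 680·364 = 247520.
Probability = 247520/736281 = 2720/8091.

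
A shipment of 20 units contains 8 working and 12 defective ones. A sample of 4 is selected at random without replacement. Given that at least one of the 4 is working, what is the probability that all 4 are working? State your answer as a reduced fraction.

Work in counts. Selections with at least one working: C(20,4) − C(12,4) = 4845 − 495 = 4350.
Of those, selections where all 4 are working: C(8,4) = 70.
Conditional probability = 70/4350 = 7/435.

7/435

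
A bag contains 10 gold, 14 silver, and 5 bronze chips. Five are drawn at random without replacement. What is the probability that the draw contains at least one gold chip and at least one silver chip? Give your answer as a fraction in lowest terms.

There are C(29,5) = 118755 possible draws.
By inclusion-exclusion on the complements, draws missing all gold or all silver: C(19,5) + C(15,5) − C(5,5) = 11628 + 3003 − 1 = 14630.
So draws with at least one of each: 118755 − 14630 = 104125, probability 104125/118755 = 2975/3393.

2975/3393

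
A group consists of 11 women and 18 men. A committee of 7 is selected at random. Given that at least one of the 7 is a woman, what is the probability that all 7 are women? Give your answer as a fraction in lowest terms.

Work in counts. Selections with at least one woman: C(29,7) − C(18,7) = 1560780 − 31824 = 1528956.
Of those, selections where all 7 are women: C(11,7) = 330.
Conditional probability = 330/1528956 = 5/23166.

5/23166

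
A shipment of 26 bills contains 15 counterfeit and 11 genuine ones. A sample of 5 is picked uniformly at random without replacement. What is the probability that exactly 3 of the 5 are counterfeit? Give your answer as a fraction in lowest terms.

35/92

There are C(26,5) = 65780 ways to choose 5 from 26.
Selections with exactly 3 counterfeit: choose 3 of the 15 counterfeit and 2 of the 11 genuine, C(15,3)·C(11,2) = 455·55 = 25025.
Probability = 25025/65780 = 35/92.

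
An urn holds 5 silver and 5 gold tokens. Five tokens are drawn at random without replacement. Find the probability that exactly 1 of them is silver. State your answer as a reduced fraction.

25/252

The sample space is all 5-subsets of the 10: C(10,5) = 252.
Selections with exactly 1 silver: choose 1 of the 5 silver and 4 of the 5 gold, C(5,1)·C(5,4) = 5·5 = 25.
Probability = 25/252.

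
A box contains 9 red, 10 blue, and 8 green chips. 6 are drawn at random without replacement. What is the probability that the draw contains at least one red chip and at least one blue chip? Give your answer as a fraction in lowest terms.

There are C(27,6) = 296010 possible draws.
By inclusion-exclusion on the complements, draws missing all red or all blue: C(18,6) + C(17,6) − C(8,6) = 18564 + 12376 − 28 = 30912.
So draws with at least one of each: 296010 − 30912 = 265098, probability 265098/296010 = 1921/2145.

1921/2145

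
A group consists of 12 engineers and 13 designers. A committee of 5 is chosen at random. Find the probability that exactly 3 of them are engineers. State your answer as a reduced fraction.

Total number of selections: C(25,5) = 53130.
Selections with exactly 3 engineers: choose 3 of the 12 engineers and 2 of the 13 designers, C(12,3)·C(13,2) = 220·78 = 17160.
Probability = 17160/53130 = 52/161.

52/161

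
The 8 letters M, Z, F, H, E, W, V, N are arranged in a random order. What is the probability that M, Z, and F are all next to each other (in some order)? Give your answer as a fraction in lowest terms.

3/28

There are 8! = 40320 arrangements.
Treat the three as one block: 6! placements × 3! orders within the block = 720·6 = 4320.
Probability = 4320/40320 = 3/28.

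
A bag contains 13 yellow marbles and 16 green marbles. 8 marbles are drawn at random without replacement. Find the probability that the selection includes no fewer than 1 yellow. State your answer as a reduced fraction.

665/667

Total selections: C(29,8) = 4292145.
The complement is all 8 are green: C(16,8) = 12870.
Probability = 1 − 12870/4292145 = 4279275/4292145 = 665/667.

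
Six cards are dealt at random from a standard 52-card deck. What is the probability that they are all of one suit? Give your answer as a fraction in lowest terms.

66/195755

There are C(52,6) = 20358520 possible 6-card hands.
Hands of one suit: 4 suits × C(13,6) = 4·1716 = 6864.
Probability = 6864/20358520 = 66/195755.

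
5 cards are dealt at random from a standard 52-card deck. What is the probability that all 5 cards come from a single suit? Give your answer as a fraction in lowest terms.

There are C(52,5) = 2598960 possible 5-card hands.
Hands of one suit: 4 suits × C(13,5) = 4·1287 = 5148.
Probability = 5148/2598960 = 33/16660.

33/16660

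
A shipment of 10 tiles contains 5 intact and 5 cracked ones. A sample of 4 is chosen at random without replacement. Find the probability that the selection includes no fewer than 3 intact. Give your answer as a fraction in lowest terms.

11/42

Total selections: C(10,4) = 210.
Favorable selections (no fewer than 3 intact): C(5,3)·C(5,1) + C(5,4)·C(5,0) = 50 + 5 = 55.
Probability = 55/210 = 11/42.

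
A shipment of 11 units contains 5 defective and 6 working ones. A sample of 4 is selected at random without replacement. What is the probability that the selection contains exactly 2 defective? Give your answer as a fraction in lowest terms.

Total number of selections: C(11,4) = 330.
Selections with exactly 2 defective: choose 2 of the 5 defective and 2 of the 6 working, C(5,2)·C(6,2) = 10·15 = 150.
Probability = 150/330 = 5/11.

5/11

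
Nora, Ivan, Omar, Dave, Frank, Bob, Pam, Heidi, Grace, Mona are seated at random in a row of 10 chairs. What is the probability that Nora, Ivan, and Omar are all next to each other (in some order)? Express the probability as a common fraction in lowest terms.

1/15

There are 10! = 3628800 arrangements.
Treat the three as one block: 8! placements × 3! orders within the block = 40320·6 = 241920.
Probability = 241920/3628800 = 1/15.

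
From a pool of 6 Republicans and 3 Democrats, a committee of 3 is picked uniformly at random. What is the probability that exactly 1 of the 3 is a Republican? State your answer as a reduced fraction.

There are C(9,3) = 84 ways to choose 3 from 9.
Selections with exactly 1 Republican: choose 1 of the 6 Republicans and 2 of the 3 Democrats, C(6,1)·C(3,2) = 6·3 = 18.
Probability = 18/84 = 3/14.

3/14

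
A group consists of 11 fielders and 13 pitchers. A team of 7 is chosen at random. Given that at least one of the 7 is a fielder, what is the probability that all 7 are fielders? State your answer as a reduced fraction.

Work in counts. Selections with at least one fielder: C(24,7) − C(13,7) = 346104 − 1716 = 344388.
Of those, selections where all 7 are fielders: C(11,7) = 330.
Conditional probability = 330/344388 = 5/5218.

5/5218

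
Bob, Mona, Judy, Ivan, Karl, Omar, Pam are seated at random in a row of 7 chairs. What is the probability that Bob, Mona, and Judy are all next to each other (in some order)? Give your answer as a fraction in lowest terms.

There are 7! = 5040 arrangements.
Treat the three as one block: 5! placements × 3! orders within the block = 120·6 = 720.
Probability = 720/5040 = 1/7.

1/7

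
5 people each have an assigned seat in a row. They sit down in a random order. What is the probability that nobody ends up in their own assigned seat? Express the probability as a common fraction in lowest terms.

11/30

There are 5! = 120 seatings.
By inclusion-exclusion, seatings with no fixed points: C(5,0)·5! − C(5,1)·4! + C(5,2)·3! − C(5,3)·2! + C(5,4)·1! − C(5,5)·0! = 44.
Probability = 44/120 = 11/30.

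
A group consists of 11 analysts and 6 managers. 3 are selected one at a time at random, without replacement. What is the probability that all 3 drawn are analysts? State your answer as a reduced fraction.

33/136

Multiply the conditional probabilities at each draw: 11/17 · 10/16 · 9/15 = 990/4080 = 33/136.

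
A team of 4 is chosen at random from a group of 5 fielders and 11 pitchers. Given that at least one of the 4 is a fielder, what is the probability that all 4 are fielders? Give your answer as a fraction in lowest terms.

1/298

Work in counts. Selections with at least one fielder: C(16,4) − C(11,4) = 1820 − 330 = 1490.
Of those, selections where all 4 are fielders: C(5,4) = 5.
Conditional probability = 5/1490 = 1/298.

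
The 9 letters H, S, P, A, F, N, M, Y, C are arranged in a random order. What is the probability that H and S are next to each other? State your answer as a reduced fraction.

There are 9! = 362880 arrangements.
Treat H and S as a block: 8! arrangements of the blocks × 2 orders within the block = 2·40320 = 80640.
Probability = 80640/362880 = 2/9.

2/9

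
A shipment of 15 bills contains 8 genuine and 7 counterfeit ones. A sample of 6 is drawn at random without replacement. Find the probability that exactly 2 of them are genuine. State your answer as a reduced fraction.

There are C(15,6) = 5005 ways to choose 6 from 15.
Selections with exactly 2 genuine: choose 2 of the 8 genuine and 4 of the 7 counterfeit, C(8,2)·C(7,4) = 28·35 = 980.
Probability = 980/5005 = 28/143.

28/143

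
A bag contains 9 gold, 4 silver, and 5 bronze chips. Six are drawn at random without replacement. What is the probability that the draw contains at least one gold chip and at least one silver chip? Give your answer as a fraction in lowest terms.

737/884

There are C(18,6) = 18564 possible draws.
By inclusion-exclusion on the complements, draws missing all gold or all silver: C(9,6) + C(14,6) − C(5,6) = 84 + 3003 − 0 = 3087.
So draws with at least one of each: 18564 − 3087 = 15477, probability 15477/18564 = 737/884.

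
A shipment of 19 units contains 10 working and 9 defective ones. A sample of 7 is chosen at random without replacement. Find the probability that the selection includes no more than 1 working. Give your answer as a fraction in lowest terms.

73/4199

Total selections: C(19,7) = 50388.
Favorable selections (no more than 1 working): C(10,0)·C(9,7) + C(10,1)·C(9,6) = 36 + 840 = 876.
Probability = 876/50388 = 73/4199.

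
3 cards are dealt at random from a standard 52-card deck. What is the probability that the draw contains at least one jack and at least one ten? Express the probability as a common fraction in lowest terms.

There are C(52,3) = 22100 possible draws.
By inclusion-exclusion on the complements, draws missing all jacks or all tens: C(48,3) + C(48,3) − C(44,3) = 17296 + 17296 − 13244 = 21348.
So draws with at least one of each: 22100 − 21348 = 752, probability 752/22100 = 188/5525.

188/5525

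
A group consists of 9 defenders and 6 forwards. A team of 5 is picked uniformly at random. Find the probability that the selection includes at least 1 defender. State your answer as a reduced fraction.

999/1001

Total selections: C(15,5) = 3003.
Favorable selections (at least 1 defender): C(9,1)·C(6,4) + C(9,2)·C(6,3) + C(9,3)·C(6,2) + C(9,4)·C(6,1) + C(9,5)·C(6,0) = 135 + 720 + 1260 + 756 + 126 = 2997.
Probability = 2997/3003 = 999/1001.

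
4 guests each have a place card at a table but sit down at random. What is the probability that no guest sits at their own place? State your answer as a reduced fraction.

3/8

There are 4! = 24 seatings.
By inclusion-exclusion, seatings with no fixed points: C(4,0)·4! − C(4,1)·3! + C(4,2)·2! − C(4,3)·1! + C(4,4)·0! = 9.
Probability = 9/24 = 3/8.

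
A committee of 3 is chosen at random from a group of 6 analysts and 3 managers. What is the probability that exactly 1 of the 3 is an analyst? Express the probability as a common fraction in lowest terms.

3/14

Total number of selections: C(9,3) = 84.
Selections with exactly 1 analyst: choose 1 of the 6 analysts and 2 of the 3 managers, C(6,1)·C(3,2) = 6·3 = 18.
Probability = 18/84 = 3/14.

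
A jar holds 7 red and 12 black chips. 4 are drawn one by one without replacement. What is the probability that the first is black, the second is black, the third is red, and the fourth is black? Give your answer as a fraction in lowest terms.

385/3876

Multiply the conditional probabilities at each draw: 12/19 · 11/18 · 7/17 · 10/16 = 9240/93024 = 385/3876.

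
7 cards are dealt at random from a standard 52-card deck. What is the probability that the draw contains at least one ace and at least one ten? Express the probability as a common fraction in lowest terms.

There are C(52,7) = 133784560 possible draws.
By inclusion-exclusion on the complements, draws missing all aces or all tens: C(48,7) + C(48,7) − C(44,7) = 73629072 + 73629072 − 38320568 = 108937576.
So draws with at least one of each: 133784560 − 108937576 = 24846984, probability 24846984/133784560 = 3105873/16723070.

3105873/16723070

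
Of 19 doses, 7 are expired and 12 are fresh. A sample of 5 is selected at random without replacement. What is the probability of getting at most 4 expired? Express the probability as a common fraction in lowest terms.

3869/3876

There are C(19,5) = 11628 ways to choose the 5.
The complement is exactly 5 expired: C(7,5)·C(12,0) = 21.
Probability = 1 − 21/11628 = 11607/11628 = 3869/3876.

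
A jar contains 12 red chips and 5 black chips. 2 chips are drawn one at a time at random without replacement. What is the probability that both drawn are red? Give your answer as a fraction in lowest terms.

33/68

Multiply the conditional probabilities at each draw: 12/17 · 11/16 = 132/272 = 33/68.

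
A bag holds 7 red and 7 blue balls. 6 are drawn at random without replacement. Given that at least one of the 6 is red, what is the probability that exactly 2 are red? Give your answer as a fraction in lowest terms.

Work in counts. Selections with at least one red: C(14,6) − C(7,6) = 3003 − 7 = 2996.
Of those, selections where exactly 2 are red: C(7,2)·C(7,4) = 21·35 = 735.
Conditional probability = 735/2996 = 105/428.

105/428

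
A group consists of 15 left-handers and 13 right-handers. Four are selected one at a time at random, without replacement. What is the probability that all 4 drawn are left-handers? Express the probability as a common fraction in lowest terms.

Multiply the conditional probabilities at each draw: 15/28 · 14/27 · 13/26 · 12/25 = 32760/491400 = 1/15.

1/15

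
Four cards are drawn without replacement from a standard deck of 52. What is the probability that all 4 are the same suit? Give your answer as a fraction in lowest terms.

There are C(52,4) = 270725 possible 4-card hands.
Hands of one suit: 4 suits × C(13,4) = 4·715 = 2860.
Probability = 2860/270725 = 44/4165.

44/4165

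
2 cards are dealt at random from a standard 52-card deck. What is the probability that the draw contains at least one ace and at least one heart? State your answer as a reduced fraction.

29/442

There are C(52,2) = 1326 possible draws.
By inclusion-exclusion on the complements, draws missing all aces or all hearts: C(48,2) + C(39,2) − C(36,2) = 1128 + 741 − 630 = 1239.
So draws with at least one of each: 1326 − 1239 = 87, probability 87/1326 = 29/442.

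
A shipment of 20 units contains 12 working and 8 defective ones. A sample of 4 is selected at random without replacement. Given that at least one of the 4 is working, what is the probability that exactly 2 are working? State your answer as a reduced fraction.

Work in counts. Selections with at least one working: C(20,4) − C(8,4) = 4845 − 70 = 4775.
Of those, selections where exactly 2 are working: C(12,2)·C(8,2) = 66·28 = 1848.
Conditional probability = 1848/4775.

1848/4775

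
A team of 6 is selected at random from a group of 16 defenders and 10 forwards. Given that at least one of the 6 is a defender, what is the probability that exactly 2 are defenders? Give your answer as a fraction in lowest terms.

180/1643

Work in counts. Selections with at least one defender: C(26,6) − C(10,6) = 230230 − 210 = 230020.
Of those, selections where exactly 2 are defenders: C(16,2)·C(10,4) = 120·210 = 25200.
Conditional probability = 25200/230020 = 180/1643.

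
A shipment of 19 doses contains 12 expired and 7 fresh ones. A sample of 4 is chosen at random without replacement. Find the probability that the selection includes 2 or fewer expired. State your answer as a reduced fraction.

1841/3876

Total selections: C(19,4) = 3876.
Count the complement (more than 2 expired): C(12,3)·C(7,1) + C(12,4)·C(7,0) = 1540 + 495 = 2035.
Probability = 1 − 2035/3876 = 1841/3876.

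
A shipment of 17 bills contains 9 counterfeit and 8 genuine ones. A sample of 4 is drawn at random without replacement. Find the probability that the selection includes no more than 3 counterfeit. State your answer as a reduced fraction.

161/170

Total selections: C(17,4) = 2380.
The complement is exactly 4 counterfeit: C(9,4)·C(8,0) = 126.
Probability = 1 − 126/2380 = 2254/2380 = 161/170.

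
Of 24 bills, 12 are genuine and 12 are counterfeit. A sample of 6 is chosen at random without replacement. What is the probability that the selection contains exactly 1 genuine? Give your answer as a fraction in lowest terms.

Total number of selections: C(24,6) = 134596.
Selections with exactly 1 genuine: choose 1 of the 12 genuine and 5 of the 12 counterfeit, C(12,1)·C(12,5) = 12·792 = 9504.
Probability = 9504/134596 = 216/3059.

216/3059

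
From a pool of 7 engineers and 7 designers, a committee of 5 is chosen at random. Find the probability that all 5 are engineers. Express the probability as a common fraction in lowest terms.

There are C(14,5) = 2002 possible selections.
Selections with all engineers: C(7,5) = 21.
Probability = 21/2002 = 3/286.

3/286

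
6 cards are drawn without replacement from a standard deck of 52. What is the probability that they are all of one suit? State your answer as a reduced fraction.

There are C(52,6) = 20358520 possible 6-card hands.
Hands of one suit: 4 suits × C(13,6) = 4·1716 = 6864.
Probability = 6864/20358520 = 66/195755.

66/195755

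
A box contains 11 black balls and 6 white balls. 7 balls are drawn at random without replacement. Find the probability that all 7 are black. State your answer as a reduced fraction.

15/884

There are C(17,7) = 19448 possible selections.
Selections with all black: C(11,7) = 330.
Probability = 330/19448 = 15/884.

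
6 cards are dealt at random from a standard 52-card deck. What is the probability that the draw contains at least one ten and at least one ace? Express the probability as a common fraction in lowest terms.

718637/5089630

There are C(52,6) = 20358520 possible draws.
By inclusion-exclusion on the complements, draws missing all tens or all aces: C(48,6) + C(48,6) − C(44,6) = 12271512 + 12271512 − 7059052 = 17483972.
So draws with at least one of each: 20358520 − 17483972 = 2874548, probability 2874548/20358520 = 718637/5089630.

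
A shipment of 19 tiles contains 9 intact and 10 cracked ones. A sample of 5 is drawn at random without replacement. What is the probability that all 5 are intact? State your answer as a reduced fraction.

There are C(19,5) = 11628 possible selections.
Selections with all intact: C(9,5) = 126.
Probability = 126/11628 = 7/646.

7/646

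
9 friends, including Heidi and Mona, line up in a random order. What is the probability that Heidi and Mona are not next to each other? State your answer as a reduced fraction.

7/9

There are 9! = 362880 arrangements.
Arrangements with Heidi and Mona adjacent: 2·8! = 80640.
So not adjacent: 362880 − 80640 = 282240, probability 282240/362880 = 7/9.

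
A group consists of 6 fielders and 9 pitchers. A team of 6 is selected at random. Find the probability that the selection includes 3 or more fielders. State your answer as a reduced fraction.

5/11

Total selections: C(15,6) = 5005.
Favorable selections (3 or more fielders): C(6,3)·C(9,3) + C(6,4)·C(9,2) + C(6,5)·C(9,1) + C(6,6)·C(9,0) = 1680 + 540 + 54 + 1 = 2275.
Probability = 2275/5005 = 5/11.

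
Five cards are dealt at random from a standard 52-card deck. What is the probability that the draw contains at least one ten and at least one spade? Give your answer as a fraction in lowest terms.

229297/866320

There are C(52,5) = 2598960 possible draws.
By inclusion-exclusion on the complements, draws missing all tens or all spades: C(48,5) + C(39,5) − C(36,5) = 1712304 + 575757 − 376992 = 1911069.
So draws with at least one of each: 2598960 − 1911069 = 687891, probability 687891/2598960 = 229297/866320.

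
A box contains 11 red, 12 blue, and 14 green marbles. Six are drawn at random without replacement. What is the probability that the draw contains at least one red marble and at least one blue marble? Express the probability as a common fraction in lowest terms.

24941/30192

There are C(37,6) = 2324784 possible draws.
By inclusion-exclusion on the complements, draws missing all red or all blue: C(26,6) + C(25,6) − C(14,6) = 230230 + 177100 − 3003 = 404327.
So draws with at least one of each: 2324784 − 404327 = 1920457, probability 1920457/2324784 = 24941/30192.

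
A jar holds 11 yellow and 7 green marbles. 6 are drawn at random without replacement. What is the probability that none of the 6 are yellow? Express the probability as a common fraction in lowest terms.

1/2652

There are C(18,6) = 18564 possible selections.
Selections with no yellow (all green): C(7,6) = 7.
Probability = 7/18564 = 1/2652.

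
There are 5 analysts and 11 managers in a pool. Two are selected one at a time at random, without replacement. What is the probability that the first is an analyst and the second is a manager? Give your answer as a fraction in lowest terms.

Multiply the conditional probabilities at each draw: 5/16 · 11/15 = 55/240 = 11/48.

11/48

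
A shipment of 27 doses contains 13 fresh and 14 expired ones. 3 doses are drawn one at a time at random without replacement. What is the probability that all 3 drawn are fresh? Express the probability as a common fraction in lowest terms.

Multiply the conditional probabilities at each draw: 13/27 · 12/26 · 11/25 = 1716/17550 = 22/225.

22/225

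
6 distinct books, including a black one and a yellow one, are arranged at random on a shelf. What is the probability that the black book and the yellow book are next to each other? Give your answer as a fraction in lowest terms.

There are 6! = 720 arrangements.
Treat the black book and the yellow book as a block: 5! arrangements of the blocks × 2 orders within the block = 2·120 = 240.
Probability = 240/720 = 1/3.

1/3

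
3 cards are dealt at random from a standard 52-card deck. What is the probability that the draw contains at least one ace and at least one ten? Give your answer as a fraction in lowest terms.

There are C(52,3) = 22100 possible draws.
By inclusion-exclusion on the complements, draws missing all aces or all tens: C(48,3) + C(48,3) − C(44,3) = 17296 + 17296 − 13244 = 21348.
So draws with at least one of each: 22100 − 21348 = 752, probability 752/22100 = 188/5525.

188/5525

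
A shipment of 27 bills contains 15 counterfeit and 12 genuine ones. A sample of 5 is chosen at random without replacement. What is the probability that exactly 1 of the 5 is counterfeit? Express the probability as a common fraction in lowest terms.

There are C(27,5) = 80730 ways to choose 5 from 27.
Selections with exactly 1 counterfeit: choose 1 of the 15 counterfeit and 4 of the 12 genuine, C(15,1)·C(12,4) = 15·495 = 7425.
Probability = 7425/80730 = 55/598.

55/598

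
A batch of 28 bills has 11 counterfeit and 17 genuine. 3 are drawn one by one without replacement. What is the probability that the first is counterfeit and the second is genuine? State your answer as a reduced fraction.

187/756

Multiply the conditional probabilities at each draw: 11/28 · 17/27 = 187/756.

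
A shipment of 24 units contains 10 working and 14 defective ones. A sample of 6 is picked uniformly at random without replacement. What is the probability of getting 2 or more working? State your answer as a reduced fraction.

Total selections: C(24,6) = 134596.
Favorable selections (2 or more working): C(10,2)·C(14,4) + C(10,3)·C(14,3) + C(10,4)·C(14,2) + C(10,5)·C(14,1) + C(10,6)·C(14,0) = 45045 + 43680 + 19110 + 3528 + 210 = 111573.
Probability = 111573/134596 = 63/76.

63/76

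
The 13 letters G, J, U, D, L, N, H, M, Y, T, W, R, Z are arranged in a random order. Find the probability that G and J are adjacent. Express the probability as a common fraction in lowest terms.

There are 13! = 6227020800 arrangements.
Treat G and J as a block: 12! arrangements of the blocks × 2 orders within the block = 2·479001600 = 958003200.
Probability = 958003200/6227020800 = 2/13.

2/13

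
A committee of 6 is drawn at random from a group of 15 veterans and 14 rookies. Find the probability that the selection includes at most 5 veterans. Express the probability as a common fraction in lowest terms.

1033/1044

There are C(29,6) = 475020 ways to choose the 6.
The complement is exactly 6 veterans: C(15,6)·C(14,0) = 5005.
Probability = 1 − 5005/475020 = 470015/475020 = 1033/1044.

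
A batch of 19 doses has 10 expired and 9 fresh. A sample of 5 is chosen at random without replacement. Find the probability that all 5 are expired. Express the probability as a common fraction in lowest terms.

There are C(19,5) = 11628 possible selections.
Selections with all expired: C(10,5) = 252.
Probability = 252/11628 = 7/323.

7/323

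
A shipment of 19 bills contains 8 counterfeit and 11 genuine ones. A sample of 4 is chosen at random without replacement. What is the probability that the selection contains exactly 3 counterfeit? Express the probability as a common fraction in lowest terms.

The sample space is all 4-subsets of the 19: C(19,4) = 3876.
Selections with exactly 3 counterfeit: choose 3 of the 8 counterfeit and 1 of the 11 genuine, C(8,3)·C(11,1) = 56·11 = 616.
Probability = 616/3876 = 154/969.

154/969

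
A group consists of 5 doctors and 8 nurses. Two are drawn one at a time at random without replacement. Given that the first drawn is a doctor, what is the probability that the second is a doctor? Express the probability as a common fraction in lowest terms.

After removing one doctor, 12 remain: 4 doctors and 8 nurses.
So the probability the next is a doctor is 4/12 = 1/3.

1/3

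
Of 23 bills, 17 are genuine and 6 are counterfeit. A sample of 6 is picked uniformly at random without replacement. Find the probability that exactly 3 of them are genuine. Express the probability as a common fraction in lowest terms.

There are C(23,6) = 100947 ways to choose 6 from 23.
Selections with exactly 3 genuine: choose 3 of the 17 genuine and 3 of the 6 counterfeit, C(17,3)·C(6,3) = 680·20 = 13600.
Probability = 13600/100947.

13600/100947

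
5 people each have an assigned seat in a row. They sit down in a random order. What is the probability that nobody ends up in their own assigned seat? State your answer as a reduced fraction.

11/30

There are 5! = 120 seatings.
By inclusion-exclusion, seatings with no fixed points: C(5,0)·5! − C(5,1)·4! + C(5,2)·3! − C(5,3)·2! + C(5,4)·1! − C(5,5)·0! = 44.
Probability = 44/120 = 11/30.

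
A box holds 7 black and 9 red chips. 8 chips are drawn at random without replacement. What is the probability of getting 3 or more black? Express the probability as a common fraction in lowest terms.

Total selections: C(16,8) = 12870.
Count the complement (fewer than 3 black): C(7,0)·C(9,8) + C(7,1)·C(9,7) + C(7,2)·C(9,6) = 9 + 252 + 1764 = 2025.
Probability = 1 − 2025/12870 = 10845/12870 = 241/286.

241/286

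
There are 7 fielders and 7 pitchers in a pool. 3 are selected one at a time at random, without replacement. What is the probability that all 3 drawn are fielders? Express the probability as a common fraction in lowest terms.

Multiply the conditional probabilities at each draw: 7/14 · 6/13 · 5/12 = 210/2184 = 5/52.

5/52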